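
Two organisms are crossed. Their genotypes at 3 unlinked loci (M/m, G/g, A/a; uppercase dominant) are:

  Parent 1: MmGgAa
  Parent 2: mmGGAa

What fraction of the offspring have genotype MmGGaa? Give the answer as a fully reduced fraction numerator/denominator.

P(MmGGaa) = 1/16

MmGgAa gametes: MGA×1, MGa×1, MgA×1, Mga×1, mGA×1, mGa×1, mgA×1, mga×1
mmGGAa gametes: mGA×4, mGa×4
MmGgAa×mmGGAa grid (8·8=64): MmGGAA=4 MmGGAa=8 MmGGaa=4 MmGgAA=4 MmGgAa=8 MmGgaa=4 mmGGAA=4 mmGGAa=8 mmGGaa=4 mmGgAA=4 mmGgAa=8 mmGgaa=4
MmGGaa hits 4/64; gcd=4; 4÷4/64÷4 = 1/16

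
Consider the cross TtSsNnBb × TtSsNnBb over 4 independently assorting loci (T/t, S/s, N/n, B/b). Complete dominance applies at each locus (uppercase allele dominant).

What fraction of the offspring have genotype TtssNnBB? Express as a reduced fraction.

P(TtssNnBB) = 1/64

TtSsNnBb gametes: TSNB×1, TSNb×1, TSnB×1, TSnb×1, TsNB×1, TsNb×1, TsnB×1, Tsnb×1, tSNB×1, tSNb×1, tSnB×1, tSnb×1, tsNB×1, tsNb×1, tsnB×1, tsnb×1
TtSsNnBb gametes: TSNB×1, TSNb×1, TSnB×1, TSnb×1, TsNB×1, TsNb×1, TsnB×1, Tsnb×1, tSNB×1, tSNb×1, tSnB×1, tSnb×1, tsNB×1, tsNb×1, tsnB×1, tsnb×1
TtSsNnBb×TtSsNnBb grid (16·16=256): TTSSNNBB=1 TTSSNNBb=2 TTSSNNbb=1 TTSSNnBB=2 TTSSNnBb=4 TTSSNnbb=2 TTSSnnBB=1 TTSSnnBb=2 TTSSnnbb=1 TTSsNNBB=2 TTSsNNBb=4 TTSsNNbb=2 TTSsNnBB=4 TTSsNnBb=8 TTSsNnbb=4 TTSsnnBB=2 TTSsnnBb=4 TTSsnnbb=2 TTssNNBB=1 TTssNNBb=2 TTssNNbb=1 TTssNnBB=2 TTssNnBb=4 TTssNnbb=2 TTssnnBB=1 TTssnnBb=2 TTssnnbb=1 TtSSNNBB=2 TtSSNNBb=4 TtSSNNbb=2 TtSSNnBB=4 TtSSNnBb=8 TtSSNnbb=4 TtSSnnBB=2 TtSSnnBb=4 TtSSnnbb=2 TtSsNNBB=4 TtSsNNBb=8 TtSsNNbb=4 TtSsNnBB=8 TtSsNnBb=16 TtSsNnbb=8 TtSsnnBB=4 TtSsnnBb=8 TtSsnnbb=4 TtssNNBB=2 TtssNNBb=4 TtssNNbb=2 TtssNnBB=4 TtssNnBb=8 TtssNnbb=4 TtssnnBB=2 TtssnnBb=4 Ttssnnbb=2 ttSSNNBB=1 ttSSNNBb=2 ttSSNNbb=1 ttSSNnBB=2 ttSSNnBb=4 ttSSNnbb=2 ttSSnnBB=1 ttSSnnBb=2 ttSSnnbb=1 ttSsNNBB=2 ttSsNNBb=4 ttSsNNbb=2 ttSsNnBB=4 ttSsNnBb=8 ttSsNnbb=4 ttSsnnBB=2 ttSsnnBb=4 ttSsnnbb=2 ttssNNBB=1 ttssNNBb=2 ttssNNbb=1 ttssNnBB=2 ttssNnBb=4 ttssNnbb=2 ttssnnBB=1 ttssnnBb=2 ttssnnbb=1
TtssNnBB hits 4/256; gcd=4; 4÷4/256÷4 = 1/64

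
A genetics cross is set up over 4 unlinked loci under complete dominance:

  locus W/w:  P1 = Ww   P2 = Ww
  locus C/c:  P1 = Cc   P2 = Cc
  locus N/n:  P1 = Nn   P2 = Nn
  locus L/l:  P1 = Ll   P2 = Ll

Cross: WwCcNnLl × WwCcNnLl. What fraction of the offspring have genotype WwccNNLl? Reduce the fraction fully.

WwCcNnLl gametes: WCNL×1, WCNl×1, WCnL×1, WCnl×1, WcNL×1, WcNl×1, WcnL×1, Wcnl×1, wCNL×1, wCNl×1, wCnL×1, wCnl×1, wcNL×1, wcNl×1, wcnL×1, wcnl×1
WwCcNnLl gametes: WCNL×1, WCNl×1, WCnL×1, WCnl×1, WcNL×1, WcNl×1, WcnL×1, Wcnl×1, wCNL×1, wCNl×1, wCnL×1, wCnl×1, wcNL×1, wcNl×1, wcnL×1, wcnl×1
WwCcNnLl×WwCcNnLl grid (16·16=256): WWCCNNLL=1 WWCCNNLl=2 WWCCNNll=1 WWCCNnLL=2 WWCCNnLl=4 WWCCNnll=2 WWCCnnLL=1 WWCCnnLl=2 WWCCnnll=1 WWCcNNLL=2 WWCcNNLl=4 WWCcNNll=2 WWCcNnLL=4 WWCcNnLl=8 WWCcNnll=4 WWCcnnLL=2 WWCcnnLl=4 WWCcnnll=2 WWccNNLL=1 WWccNNLl=2 WWccNNll=1 WWccNnLL=2 WWccNnLl=4 WWccNnll=2 WWccnnLL=1 WWccnnLl=2 WWccnnll=1 WwCCNNLL=2 WwCCNNLl=4 WwCCNNll=2 WwCCNnLL=4 WwCCNnLl=8 WwCCNnll=4 WwCCnnLL=2 WwCCnnLl=4 WwCCnnll=2 WwCcNNLL=4 WwCcNNLl=8 WwCcNNll=4 WwCcNnLL=8 WwCcNnLl=16 WwCcNnll=8 WwCcnnLL=4 WwCcnnLl=8 WwCcnnll=4 WwccNNLL=2 WwccNNLl=4 WwccNNll=2 WwccNnLL=4 WwccNnLl=8 WwccNnll=4 WwccnnLL=2 WwccnnLl=4 Wwccnnll=2 wwCCNNLL=1 wwCCNNLl=2 wwCCNNll=1 wwCCNnLL=2 wwCCNnLl=4 wwCCNnll=2 wwCCnnLL=1 wwCCnnLl=2 wwCCnnll=1 wwCcNNLL=2 wwCcNNLl=4 wwCcNNll=2 wwCcNnLL=4 wwCcNnLl=8 wwCcNnll=4 wwCcnnLL=2 wwCcnnLl=4 wwCcnnll=2 wwccNNLL=1 wwccNNLl=2 wwccNNll=1 wwccNnLL=2 wwccNnLl=4 wwccNnll=2 wwccnnLL=1 wwccnnLl=2 wwccnnll=1
WwccNNLl hits 4/256; gcd=4; 4÷4/256÷4 = 1/64

P(WwccNNLl) = 1/64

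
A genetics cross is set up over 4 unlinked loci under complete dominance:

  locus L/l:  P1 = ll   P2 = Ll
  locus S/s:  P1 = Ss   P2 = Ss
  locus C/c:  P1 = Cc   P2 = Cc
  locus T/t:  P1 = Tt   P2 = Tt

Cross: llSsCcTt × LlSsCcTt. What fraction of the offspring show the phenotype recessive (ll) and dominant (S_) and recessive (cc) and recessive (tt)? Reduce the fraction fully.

P(ll S_ cc tt) = 3/128

llSsCcTt gametes: lSCT×2, lSCt×2, lScT×2, lSct×2, lsCT×2, lsCt×2, lscT×2, lsct×2
LlSsCcTt gametes: LSCT×1, LSCt×1, LScT×1, LSct×1, LsCT×1, LsCt×1, LscT×1, Lsct×1, lSCT×1, lSCt×1, lScT×1, lSct×1, lsCT×1, lsCt×1, lscT×1, lsct×1
llSsCcTt×LlSsCcTt grid (16·16=256): LlSSCCTT=2 LlSSCCTt=4 LlSSCCtt=2 LlSSCcTT=4 LlSSCcTt=8 LlSSCctt=4 LlSSccTT=2 LlSSccTt=4 LlSScctt=2 LlSsCCTT=4 LlSsCCTt=8 LlSsCCtt=4 LlSsCcTT=8 LlSsCcTt=16 LlSsCctt=8 LlSsccTT=4 LlSsccTt=8 LlSscctt=4 LlssCCTT=2 LlssCCTt=4 LlssCCtt=2 LlssCcTT=4 LlssCcTt=8 LlssCctt=4 LlssccTT=2 LlssccTt=4 Llsscctt=2 llSSCCTT=2 llSSCCTt=4 llSSCCtt=2 llSSCcTT=4 llSSCcTt=8 llSSCctt=4 llSSccTT=2 llSSccTt=4 llSScctt=2 llSsCCTT=4 llSsCCTt=8 llSsCCtt=4 llSsCcTT=8 llSsCcTt=16 llSsCctt=8 llSsccTT=4 llSsccTt=8 llSscctt=4 llssCCTT=2 llssCCTt=4 llssCCtt=2 llssCcTT=4 llssCcTt=8 llssCctt=4 llssccTT=2 llssccTt=4 llsscctt=2
ll S_ cc tt hits 6/256; gcd=2; 6÷2/256÷2 = 3/128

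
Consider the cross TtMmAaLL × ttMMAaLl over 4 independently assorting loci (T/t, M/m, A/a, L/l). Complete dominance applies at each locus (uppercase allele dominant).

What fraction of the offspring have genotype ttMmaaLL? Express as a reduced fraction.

P(ttMmaaLL) = 1/32

TtMmAaLL gametes: TMAL×2, TMaL×2, TmAL×2, TmaL×2, tMAL×2, tMaL×2, tmAL×2, tmaL×2
ttMMAaLl gametes: tMAL×4, tMAl×4, tMaL×4, tMal×4
TtMmAaLL×ttMMAaLl grid (16·16=256): TtMMAALL=8 TtMMAALl=8 TtMMAaLL=16 TtMMAaLl=16 TtMMaaLL=8 TtMMaaLl=8 TtMmAALL=8 TtMmAALl=8 TtMmAaLL=16 TtMmAaLl=16 TtMmaaLL=8 TtMmaaLl=8 ttMMAALL=8 ttMMAALl=8 ttMMAaLL=16 ttMMAaLl=16 ttMMaaLL=8 ttMMaaLl=8 ttMmAALL=8 ttMmAALl=8 ttMmAaLL=16 ttMmAaLl=16 ttMmaaLL=8 ttMmaaLl=8
ttMmaaLL hits 8/256; gcd=8; 8÷8/256÷8 = 1/32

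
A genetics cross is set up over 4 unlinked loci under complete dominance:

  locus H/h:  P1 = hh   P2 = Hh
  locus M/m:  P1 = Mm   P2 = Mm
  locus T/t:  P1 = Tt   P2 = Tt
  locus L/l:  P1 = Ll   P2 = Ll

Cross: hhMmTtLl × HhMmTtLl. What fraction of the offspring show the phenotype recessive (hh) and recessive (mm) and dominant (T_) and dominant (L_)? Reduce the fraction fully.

hhMmTtLl gametes: hMTL×2, hMTl×2, hMtL×2, hMtl×2, hmTL×2, hmTl×2, hmtL×2, hmtl×2
HhMmTtLl gametes: HMTL×1, HMTl×1, HMtL×1, HMtl×1, HmTL×1, HmTl×1, HmtL×1, Hmtl×1, hMTL×1, hMTl×1, hMtL×1, hMtl×1, hmTL×1, hmTl×1, hmtL×1, hmtl×1
hhMmTtLl×HhMmTtLl grid (16·16=256): HhMMTTLL=2 HhMMTTLl=4 HhMMTTll=2 HhMMTtLL=4 HhMMTtLl=8 HhMMTtll=4 HhMMttLL=2 HhMMttLl=4 HhMMttll=2 HhMmTTLL=4 HhMmTTLl=8 HhMmTTll=4 HhMmTtLL=8 HhMmTtLl=16 HhMmTtll=8 HhMmttLL=4 HhMmttLl=8 HhMmttll=4 HhmmTTLL=2 HhmmTTLl=4 HhmmTTll=2 HhmmTtLL=4 HhmmTtLl=8 HhmmTtll=4 HhmmttLL=2 HhmmttLl=4 Hhmmttll=2 hhMMTTLL=2 hhMMTTLl=4 hhMMTTll=2 hhMMTtLL=4 hhMMTtLl=8 hhMMTtll=4 hhMMttLL=2 hhMMttLl=4 hhMMttll=2 hhMmTTLL=4 hhMmTTLl=8 hhMmTTll=4 hhMmTtLL=8 hhMmTtLl=16 hhMmTtll=8 hhMmttLL=4 hhMmttLl=8 hhMmttll=4 hhmmTTLL=2 hhmmTTLl=4 hhmmTTll=2 hhmmTtLL=4 hhmmTtLl=8 hhmmTtll=4 hhmmttLL=2 hhmmttLl=4 hhmmttll=2
hh mm T_ L_ hits 18/256; gcd=2; 18÷2/256÷2 = 9/128

P(hh mm T_ L_) = 9/128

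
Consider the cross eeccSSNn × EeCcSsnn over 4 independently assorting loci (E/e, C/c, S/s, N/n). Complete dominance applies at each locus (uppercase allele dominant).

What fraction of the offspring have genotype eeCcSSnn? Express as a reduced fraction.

eeccSSNn gametes: ecSN×8, ecSn×8
EeCcSsnn gametes: ECSn×2, ECsn×2, EcSn×2, Ecsn×2, eCSn×2, eCsn×2, ecSn×2, ecsn×2
eeccSSNn×EeCcSsnn grid (16·16=256): EeCcSSNn=16 EeCcSSnn=16 EeCcSsNn=16 EeCcSsnn=16 EeccSSNn=16 EeccSSnn=16 EeccSsNn=16 EeccSsnn=16 eeCcSSNn=16 eeCcSSnn=16 eeCcSsNn=16 eeCcSsnn=16 eeccSSNn=16 eeccSSnn=16 eeccSsNn=16 eeccSsnn=16
eeCcSSnn hits 16/256; gcd=16; 16÷16/256÷16 = 1/16

P(eeCcSSnn) = 1/16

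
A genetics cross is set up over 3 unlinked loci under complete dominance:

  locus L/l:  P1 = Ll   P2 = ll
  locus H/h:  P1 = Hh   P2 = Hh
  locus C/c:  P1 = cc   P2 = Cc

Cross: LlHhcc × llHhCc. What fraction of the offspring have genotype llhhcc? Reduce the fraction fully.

LlHhcc gametes: LHc×2, Lhc×2, lHc×2, lhc×2
llHhCc gametes: lHC×2, lHc×2, lhC×2, lhc×2
LlHhcc×llHhCc grid (8·8=64): LlHHCc=4 LlHHcc=4 LlHhCc=8 LlHhcc=8 LlhhCc=4 Llhhcc=4 llHHCc=4 llHHcc=4 llHhCc=8 llHhcc=8 llhhCc=4 llhhcc=4
llhhcc hits 4/64; gcd=4; 4÷4/64÷4 = 1/16

P(llhhcc) = 1/16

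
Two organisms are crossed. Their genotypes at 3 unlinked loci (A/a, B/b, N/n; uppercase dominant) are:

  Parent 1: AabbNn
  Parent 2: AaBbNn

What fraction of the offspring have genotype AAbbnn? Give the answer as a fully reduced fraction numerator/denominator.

AabbNn gametes: AbN×2, Abn×2, abN×2, abn×2
AaBbNn gametes: ABN×1, ABn×1, AbN×1, Abn×1, aBN×1, aBn×1, abN×1, abn×1
AabbNn×AaBbNn grid (8·8=64): AABbNN=2 AABbNn=4 AABbnn=2 AAbbNN=2 AAbbNn=4 AAbbnn=2 AaBbNN=4 AaBbNn=8 AaBbnn=4 AabbNN=4 AabbNn=8 Aabbnn=4 aaBbNN=2 aaBbNn=4 aaBbnn=2 aabbNN=2 aabbNn=4 aabbnn=2
AAbbnn hits 2/64; gcd=2; 2÷2/64÷2 = 1/32

P(AAbbnn) = 1/32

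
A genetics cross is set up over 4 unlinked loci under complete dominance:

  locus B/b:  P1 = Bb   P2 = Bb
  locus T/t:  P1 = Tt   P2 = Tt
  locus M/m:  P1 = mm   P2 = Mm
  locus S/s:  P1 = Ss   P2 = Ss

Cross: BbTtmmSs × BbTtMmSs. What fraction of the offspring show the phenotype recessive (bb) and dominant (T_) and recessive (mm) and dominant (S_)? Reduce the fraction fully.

BbTtmmSs gametes: BTmS×2, BTms×2, BtmS×2, Btms×2, bTmS×2, bTms×2, btmS×2, btms×2
BbTtMmSs gametes: BTMS×1, BTMs×1, BTmS×1, BTms×1, BtMS×1, BtMs×1, BtmS×1, Btms×1, bTMS×1, bTMs×1, bTmS×1, bTms×1, btMS×1, btMs×1, btmS×1, btms×1
BbTtmmSs×BbTtMmSs grid (16·16=256): BBTTMmSS=2 BBTTMmSs=4 BBTTMmss=2 BBTTmmSS=2 BBTTmmSs=4 BBTTmmss=2 BBTtMmSS=4 BBTtMmSs=8 BBTtMmss=4 BBTtmmSS=4 BBTtmmSs=8 BBTtmmss=4 BBttMmSS=2 BBttMmSs=4 BBttMmss=2 BBttmmSS=2 BBttmmSs=4 BBttmmss=2 BbTTMmSS=4 BbTTMmSs=8 BbTTMmss=4 BbTTmmSS=4 BbTTmmSs=8 BbTTmmss=4 BbTtMmSS=8 BbTtMmSs=16 BbTtMmss=8 BbTtmmSS=8 BbTtmmSs=16 BbTtmmss=8 BbttMmSS=4 BbttMmSs=8 BbttMmss=4 BbttmmSS=4 BbttmmSs=8 Bbttmmss=4 bbTTMmSS=2 bbTTMmSs=4 bbTTMmss=2 bbTTmmSS=2 bbTTmmSs=4 bbTTmmss=2 bbTtMmSS=4 bbTtMmSs=8 bbTtMmss=4 bbTtmmSS=4 bbTtmmSs=8 bbTtmmss=4 bbttMmSS=2 bbttMmSs=4 bbttMmss=2 bbttmmSS=2 bbttmmSs=4 bbttmmss=2
bb T_ mm S_ hits 18/256; gcd=2; 18÷2/256÷2 = 9/128

P(bb T_ mm S_) = 9/128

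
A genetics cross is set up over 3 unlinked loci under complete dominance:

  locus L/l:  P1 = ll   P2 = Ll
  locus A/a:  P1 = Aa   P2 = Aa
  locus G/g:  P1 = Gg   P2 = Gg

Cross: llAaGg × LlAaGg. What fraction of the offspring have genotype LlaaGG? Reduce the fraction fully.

llAaGg gametes: lAG×2, lAg×2, laG×2, lag×2
LlAaGg gametes: LAG×1, LAg×1, LaG×1, Lag×1, lAG×1, lAg×1, laG×1, lag×1
llAaGg×LlAaGg grid (8·8=64): LlAAGG=2 LlAAGg=4 LlAAgg=2 LlAaGG=4 LlAaGg=8 LlAagg=4 LlaaGG=2 LlaaGg=4 Llaagg=2 llAAGG=2 llAAGg=4 llAAgg=2 llAaGG=4 llAaGg=8 llAagg=4 llaaGG=2 llaaGg=4 llaagg=2
LlaaGG hits 2/64; gcd=2; 2÷2/64÷2 = 1/32

P(LlaaGG) = 1/32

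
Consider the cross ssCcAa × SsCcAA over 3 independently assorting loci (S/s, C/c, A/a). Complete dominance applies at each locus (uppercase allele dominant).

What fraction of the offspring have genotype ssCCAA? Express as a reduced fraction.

ssCcAa gametes: sCA×2, sCa×2, scA×2, sca×2
SsCcAA gametes: SCA×2, ScA×2, sCA×2, scA×2
ssCcAa×SsCcAA grid (8·8=64): SsCCAA=4 SsCCAa=4 SsCcAA=8 SsCcAa=8 SsccAA=4 SsccAa=4 ssCCAA=4 ssCCAa=4 ssCcAA=8 ssCcAa=8 ssccAA=4 ssccAa=4
ssCCAA hits 4/64; gcd=4; 4÷4/64÷4 = 1/16

P(ssCCAA) = 1/16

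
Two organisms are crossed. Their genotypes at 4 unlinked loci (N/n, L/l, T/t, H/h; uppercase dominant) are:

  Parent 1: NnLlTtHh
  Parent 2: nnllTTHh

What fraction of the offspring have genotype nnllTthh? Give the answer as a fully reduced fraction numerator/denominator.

P(nnllTthh) = 1/32

NnLlTtHh gametes: NLTH×1, NLTh×1, NLtH×1, NLth×1, NlTH×1, NlTh×1, NltH×1, Nlth×1, nLTH×1, nLTh×1, nLtH×1, nLth×1, nlTH×1, nlTh×1, nltH×1, nlth×1
nnllTTHh gametes: nlTH×8, nlTh×8
NnLlTtHh×nnllTTHh grid (16·16=256): NnLlTTHH=8 NnLlTTHh=16 NnLlTThh=8 NnLlTtHH=8 NnLlTtHh=16 NnLlTthh=8 NnllTTHH=8 NnllTTHh=16 NnllTThh=8 NnllTtHH=8 NnllTtHh=16 NnllTthh=8 nnLlTTHH=8 nnLlTTHh=16 nnLlTThh=8 nnLlTtHH=8 nnLlTtHh=16 nnLlTthh=8 nnllTTHH=8 nnllTTHh=16 nnllTThh=8 nnllTtHH=8 nnllTtHh=16 nnllTthh=8
nnllTthh hits 8/256; gcd=8; 8÷8/256÷8 = 1/32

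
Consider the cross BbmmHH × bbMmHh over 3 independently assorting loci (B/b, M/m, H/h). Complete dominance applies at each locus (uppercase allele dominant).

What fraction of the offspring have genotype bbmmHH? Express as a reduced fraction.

P(bbmmHH) = 1/8

BbmmHH gametes: BmH×4, bmH×4
bbMmHh gametes: bMH×2, bMh×2, bmH×2, bmh×2
BbmmHH×bbMmHh grid (8·8=64): BbMmHH=8 BbMmHh=8 BbmmHH=8 BbmmHh=8 bbMmHH=8 bbMmHh=8 bbmmHH=8 bbmmHh=8
bbmmHH hits 8/64; gcd=8; 8÷8/64÷8 = 1/8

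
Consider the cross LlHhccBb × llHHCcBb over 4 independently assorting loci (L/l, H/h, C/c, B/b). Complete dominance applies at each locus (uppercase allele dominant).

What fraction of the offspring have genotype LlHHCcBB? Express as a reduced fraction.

P(LlHHCcBB) = 1/32

LlHhccBb gametes: LHcB×2, LHcb×2, LhcB×2, Lhcb×2, lHcB×2, lHcb×2, lhcB×2, lhcb×2
llHHCcBb gametes: lHCB×4, lHCb×4, lHcB×4, lHcb×4
LlHhccBb×llHHCcBb grid (16·16=256): LlHHCcBB=8 LlHHCcBb=16 LlHHCcbb=8 LlHHccBB=8 LlHHccBb=16 LlHHccbb=8 LlHhCcBB=8 LlHhCcBb=16 LlHhCcbb=8 LlHhccBB=8 LlHhccBb=16 LlHhccbb=8 llHHCcBB=8 llHHCcBb=16 llHHCcbb=8 llHHccBB=8 llHHccBb=16 llHHccbb=8 llHhCcBB=8 llHhCcBb=16 llHhCcbb=8 llHhccBB=8 llHhccBb=16 llHhccbb=8
LlHHCcBB hits 8/256; gcd=8; 8÷8/256÷8 = 1/32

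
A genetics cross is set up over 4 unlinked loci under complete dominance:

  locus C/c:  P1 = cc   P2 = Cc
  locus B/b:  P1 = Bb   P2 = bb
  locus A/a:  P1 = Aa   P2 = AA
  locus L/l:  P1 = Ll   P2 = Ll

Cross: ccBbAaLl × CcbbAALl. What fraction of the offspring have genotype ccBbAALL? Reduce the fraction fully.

P(ccBbAALL) = 1/32

ccBbAaLl gametes: cBAL×2, cBAl×2, cBaL×2, cBal×2, cbAL×2, cbAl×2, cbaL×2, cbal×2
CcbbAALl gametes: CbAL×4, CbAl×4, cbAL×4, cbAl×4
ccBbAaLl×CcbbAALl grid (16·16=256): CcBbAALL=8 CcBbAALl=16 CcBbAAll=8 CcBbAaLL=8 CcBbAaLl=16 CcBbAall=8 CcbbAALL=8 CcbbAALl=16 CcbbAAll=8 CcbbAaLL=8 CcbbAaLl=16 CcbbAall=8 ccBbAALL=8 ccBbAALl=16 ccBbAAll=8 ccBbAaLL=8 ccBbAaLl=16 ccBbAall=8 ccbbAALL=8 ccbbAALl=16 ccbbAAll=8 ccbbAaLL=8 ccbbAaLl=16 ccbbAall=8
ccBbAALL hits 8/256; gcd=8; 8÷8/256÷8 = 1/32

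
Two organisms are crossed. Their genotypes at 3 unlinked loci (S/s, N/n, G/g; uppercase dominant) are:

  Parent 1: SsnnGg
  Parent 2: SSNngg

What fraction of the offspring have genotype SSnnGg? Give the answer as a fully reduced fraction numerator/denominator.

P(SSnnGg) = 1/8

SsnnGg gametes: SnG×2, Sng×2, snG×2, sng×2
SSNngg gametes: SNg×4, Sng×4
SsnnGg×SSNngg grid (8·8=64): SSNnGg=8 SSNngg=8 SSnnGg=8 SSnngg=8 SsNnGg=8 SsNngg=8 SsnnGg=8 Ssnngg=8
SSnnGg hits 8/64; gcd=8; 8÷8/64÷8 = 1/8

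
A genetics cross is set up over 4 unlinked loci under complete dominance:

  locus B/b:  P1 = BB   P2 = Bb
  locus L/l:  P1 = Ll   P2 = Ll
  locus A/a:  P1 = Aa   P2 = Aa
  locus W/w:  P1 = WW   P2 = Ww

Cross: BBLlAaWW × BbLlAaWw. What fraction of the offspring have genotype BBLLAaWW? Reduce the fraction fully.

BBLlAaWW gametes: BLAW×4, BLaW×4, BlAW×4, BlaW×4
BbLlAaWw gametes: BLAW×1, BLAw×1, BLaW×1, BLaw×1, BlAW×1, BlAw×1, BlaW×1, Blaw×1, bLAW×1, bLAw×1, bLaW×1, bLaw×1, blAW×1, blAw×1, blaW×1, blaw×1
BBLlAaWW×BbLlAaWw grid (16·16=256): BBLLAAWW=4 BBLLAAWw=4 BBLLAaWW=8 BBLLAaWw=8 BBLLaaWW=4 BBLLaaWw=4 BBLlAAWW=8 BBLlAAWw=8 BBLlAaWW=16 BBLlAaWw=16 BBLlaaWW=8 BBLlaaWw=8 BBllAAWW=4 BBllAAWw=4 BBllAaWW=8 BBllAaWw=8 BBllaaWW=4 BBllaaWw=4 BbLLAAWW=4 BbLLAAWw=4 BbLLAaWW=8 BbLLAaWw=8 BbLLaaWW=4 BbLLaaWw=4 BbLlAAWW=8 BbLlAAWw=8 BbLlAaWW=16 BbLlAaWw=16 BbLlaaWW=8 BbLlaaWw=8 BbllAAWW=4 BbllAAWw=4 BbllAaWW=8 BbllAaWw=8 BbllaaWW=4 BbllaaWw=4
BBLLAaWW hits 8/256; gcd=8; 8÷8/256÷8 = 1/32

P(BBLLAaWW) = 1/32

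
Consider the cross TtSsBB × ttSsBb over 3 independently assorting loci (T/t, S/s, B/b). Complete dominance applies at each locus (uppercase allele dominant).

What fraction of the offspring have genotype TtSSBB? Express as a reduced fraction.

TtSsBB gametes: TSB×2, TsB×2, tSB×2, tsB×2
ttSsBb gametes: tSB×2, tSb×2, tsB×2, tsb×2
TtSsBB×ttSsBb grid (8·8=64): TtSSBB=4 TtSSBb=4 TtSsBB=8 TtSsBb=8 TtssBB=4 TtssBb=4 ttSSBB=4 ttSSBb=4 ttSsBB=8 ttSsBb=8 ttssBB=4 ttssBb=4
TtSSBB hits 4/64; gcd=4; 4÷4/64÷4 = 1/16

P(TtSSBB) = 1/16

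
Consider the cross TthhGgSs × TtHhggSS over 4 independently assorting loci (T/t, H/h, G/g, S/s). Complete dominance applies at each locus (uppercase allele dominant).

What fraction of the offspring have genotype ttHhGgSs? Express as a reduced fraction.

TthhGgSs gametes: ThGS×2, ThGs×2, ThgS×2, Thgs×2, thGS×2, thGs×2, thgS×2, thgs×2
TtHhggSS gametes: THgS×4, ThgS×4, tHgS×4, thgS×4
TthhGgSs×TtHhggSS grid (16·16=256): TTHhGgSS=8 TTHhGgSs=8 TTHhggSS=8 TTHhggSs=8 TThhGgSS=8 TThhGgSs=8 TThhggSS=8 TThhggSs=8 TtHhGgSS=16 TtHhGgSs=16 TtHhggSS=16 TtHhggSs=16 TthhGgSS=16 TthhGgSs=16 TthhggSS=16 TthhggSs=16 ttHhGgSS=8 ttHhGgSs=8 ttHhggSS=8 ttHhggSs=8 tthhGgSS=8 tthhGgSs=8 tthhggSS=8 tthhggSs=8
ttHhGgSs hits 8/256; gcd=8; 8÷8/256÷8 = 1/32

P(ttHhGgSs) = 1/32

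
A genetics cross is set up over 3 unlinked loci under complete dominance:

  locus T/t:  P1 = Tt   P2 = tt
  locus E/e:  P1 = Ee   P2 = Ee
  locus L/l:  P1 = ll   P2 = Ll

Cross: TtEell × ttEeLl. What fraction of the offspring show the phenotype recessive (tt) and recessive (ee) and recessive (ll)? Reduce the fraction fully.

TtEell gametes: TEl×2, Tel×2, tEl×2, tel×2
ttEeLl gametes: tEL×2, tEl×2, teL×2, tel×2
TtEell×ttEeLl grid (8·8=64): TtEELl=4 TtEEll=4 TtEeLl=8 TtEell=8 TteeLl=4 Tteell=4 ttEELl=4 ttEEll=4 ttEeLl=8 ttEell=8 tteeLl=4 tteell=4
tt ee ll hits 4/64; gcd=4; 4÷4/64÷4 = 1/16

P(tt ee ll) = 1/16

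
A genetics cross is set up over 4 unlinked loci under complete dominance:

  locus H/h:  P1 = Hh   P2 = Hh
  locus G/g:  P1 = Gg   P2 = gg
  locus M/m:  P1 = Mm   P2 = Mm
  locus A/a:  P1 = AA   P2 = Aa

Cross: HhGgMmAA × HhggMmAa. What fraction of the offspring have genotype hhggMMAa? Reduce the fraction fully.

HhGgMmAA gametes: HGMA×2, HGmA×2, HgMA×2, HgmA×2, hGMA×2, hGmA×2, hgMA×2, hgmA×2
HhggMmAa gametes: HgMA×2, HgMa×2, HgmA×2, Hgma×2, hgMA×2, hgMa×2, hgmA×2, hgma×2
HhGgMmAA×HhggMmAa grid (16·16=256): HHGgMMAA=4 HHGgMMAa=4 HHGgMmAA=8 HHGgMmAa=8 HHGgmmAA=4 HHGgmmAa=4 HHggMMAA=4 HHggMMAa=4 HHggMmAA=8 HHggMmAa=8 HHggmmAA=4 HHggmmAa=4 HhGgMMAA=8 HhGgMMAa=8 HhGgMmAA=16 HhGgMmAa=16 HhGgmmAA=8 HhGgmmAa=8 HhggMMAA=8 HhggMMAa=8 HhggMmAA=16 HhggMmAa=16 HhggmmAA=8 HhggmmAa=8 hhGgMMAA=4 hhGgMMAa=4 hhGgMmAA=8 hhGgMmAa=8 hhGgmmAA=4 hhGgmmAa=4 hhggMMAA=4 hhggMMAa=4 hhggMmAA=8 hhggMmAa=8 hhggmmAA=4 hhggmmAa=4
hhggMMAa hits 4/256; gcd=4; 4÷4/256÷4 = 1/64

P(hhggMMAa) = 1/64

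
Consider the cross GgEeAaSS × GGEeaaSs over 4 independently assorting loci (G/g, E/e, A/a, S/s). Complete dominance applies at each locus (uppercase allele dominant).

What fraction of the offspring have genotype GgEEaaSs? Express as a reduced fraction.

GgEeAaSS gametes: GEAS×2, GEaS×2, GeAS×2, GeaS×2, gEAS×2, gEaS×2, geAS×2, geaS×2
GGEeaaSs gametes: GEaS×4, GEas×4, GeaS×4, Geas×4
GgEeAaSS×GGEeaaSs grid (16·16=256): GGEEAaSS=8 GGEEAaSs=8 GGEEaaSS=8 GGEEaaSs=8 GGEeAaSS=16 GGEeAaSs=16 GGEeaaSS=16 GGEeaaSs=16 GGeeAaSS=8 GGeeAaSs=8 GGeeaaSS=8 GGeeaaSs=8 GgEEAaSS=8 GgEEAaSs=8 GgEEaaSS=8 GgEEaaSs=8 GgEeAaSS=16 GgEeAaSs=16 GgEeaaSS=16 GgEeaaSs=16 GgeeAaSS=8 GgeeAaSs=8 GgeeaaSS=8 GgeeaaSs=8
GgEEaaSs hits 8/256; gcd=8; 8÷8/256÷8 = 1/32

P(GgEEaaSs) = 1/32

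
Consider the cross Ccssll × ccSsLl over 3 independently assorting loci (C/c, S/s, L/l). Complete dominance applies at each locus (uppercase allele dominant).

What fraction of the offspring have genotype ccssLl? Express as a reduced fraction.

Ccssll gametes: Csl×4, csl×4
ccSsLl gametes: cSL×2, cSl×2, csL×2, csl×2
Ccssll×ccSsLl grid (8·8=64): CcSsLl=8 CcSsll=8 CcssLl=8 Ccssll=8 ccSsLl=8 ccSsll=8 ccssLl=8 ccssll=8
ccssLl hits 8/64; gcd=8; 8÷8/64÷8 = 1/8

P(ccssLl) = 1/8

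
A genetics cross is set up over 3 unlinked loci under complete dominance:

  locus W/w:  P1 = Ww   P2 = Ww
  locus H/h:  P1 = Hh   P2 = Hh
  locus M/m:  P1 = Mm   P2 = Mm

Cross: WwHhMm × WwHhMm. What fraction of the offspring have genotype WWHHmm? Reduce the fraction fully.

P(WWHHmm) = 1/64

WwHhMm gametes: WHM×1, WHm×1, WhM×1, Whm×1, wHM×1, wHm×1, whM×1, whm×1
WwHhMm gametes: WHM×1, WHm×1, WhM×1, Whm×1, wHM×1, wHm×1, whM×1, whm×1
WwHhMm×WwHhMm grid (8·8=64): WWHHMM=1 WWHHMm=2 WWHHmm=1 WWHhMM=2 WWHhMm=4 WWHhmm=2 WWhhMM=1 WWhhMm=2 WWhhmm=1 WwHHMM=2 WwHHMm=4 WwHHmm=2 WwHhMM=4 WwHhMm=8 WwHhmm=4 WwhhMM=2 WwhhMm=4 Wwhhmm=2 wwHHMM=1 wwHHMm=2 wwHHmm=1 wwHhMM=2 wwHhMm=4 wwHhmm=2 wwhhMM=1 wwhhMm=2 wwhhmm=1
WWHHmm hits 1/64; gcd=1; 1÷1/64÷1 = 1/64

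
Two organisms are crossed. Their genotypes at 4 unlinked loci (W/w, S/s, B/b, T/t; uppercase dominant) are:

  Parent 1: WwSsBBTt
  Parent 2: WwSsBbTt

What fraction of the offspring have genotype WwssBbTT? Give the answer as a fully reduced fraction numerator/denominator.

WwSsBBTt gametes: WSBT×2, WSBt×2, WsBT×2, WsBt×2, wSBT×2, wSBt×2, wsBT×2, wsBt×2
WwSsBbTt gametes: WSBT×1, WSBt×1, WSbT×1, WSbt×1, WsBT×1, WsBt×1, WsbT×1, Wsbt×1, wSBT×1, wSBt×1, wSbT×1, wSbt×1, wsBT×1, wsBt×1, wsbT×1, wsbt×1
WwSsBBTt×WwSsBbTt grid (16·16=256): WWSSBBTT=2 WWSSBBTt=4 WWSSBBtt=2 WWSSBbTT=2 WWSSBbTt=4 WWSSBbtt=2 WWSsBBTT=4 WWSsBBTt=8 WWSsBBtt=4 WWSsBbTT=4 WWSsBbTt=8 WWSsBbtt=4 WWssBBTT=2 WWssBBTt=4 WWssBBtt=2 WWssBbTT=2 WWssBbTt=4 WWssBbtt=2 WwSSBBTT=4 WwSSBBTt=8 WwSSBBtt=4 WwSSBbTT=4 WwSSBbTt=8 WwSSBbtt=4 WwSsBBTT=8 WwSsBBTt=16 WwSsBBtt=8 WwSsBbTT=8 WwSsBbTt=16 WwSsBbtt=8 WwssBBTT=4 WwssBBTt=8 WwssBBtt=4 WwssBbTT=4 WwssBbTt=8 WwssBbtt=4 wwSSBBTT=2 wwSSBBTt=4 wwSSBBtt=2 wwSSBbTT=2 wwSSBbTt=4 wwSSBbtt=2 wwSsBBTT=4 wwSsBBTt=8 wwSsBBtt=4 wwSsBbTT=4 wwSsBbTt=8 wwSsBbtt=4 wwssBBTT=2 wwssBBTt=4 wwssBBtt=2 wwssBbTT=2 wwssBbTt=4 wwssBbtt=2
WwssBbTT hits 4/256; gcd=4; 4÷4/256÷4 = 1/64

P(WwssBbTT) = 1/64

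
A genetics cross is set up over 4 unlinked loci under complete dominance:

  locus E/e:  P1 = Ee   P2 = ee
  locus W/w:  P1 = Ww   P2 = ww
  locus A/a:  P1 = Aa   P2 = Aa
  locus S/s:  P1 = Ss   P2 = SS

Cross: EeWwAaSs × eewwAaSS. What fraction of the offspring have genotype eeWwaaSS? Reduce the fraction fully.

EeWwAaSs gametes: EWAS×1, EWAs×1, EWaS×1, EWas×1, EwAS×1, EwAs×1, EwaS×1, Ewas×1, eWAS×1, eWAs×1, eWaS×1, eWas×1, ewAS×1, ewAs×1, ewaS×1, ewas×1
eewwAaSS gametes: ewAS×8, ewaS×8
EeWwAaSs×eewwAaSS grid (16·16=256): EeWwAASS=8 EeWwAASs=8 EeWwAaSS=16 EeWwAaSs=16 EeWwaaSS=8 EeWwaaSs=8 EewwAASS=8 EewwAASs=8 EewwAaSS=16 EewwAaSs=16 EewwaaSS=8 EewwaaSs=8 eeWwAASS=8 eeWwAASs=8 eeWwAaSS=16 eeWwAaSs=16 eeWwaaSS=8 eeWwaaSs=8 eewwAASS=8 eewwAASs=8 eewwAaSS=16 eewwAaSs=16 eewwaaSS=8 eewwaaSs=8
eeWwaaSS hits 8/256; gcd=8; 8÷8/256÷8 = 1/32

P(eeWwaaSS) = 1/32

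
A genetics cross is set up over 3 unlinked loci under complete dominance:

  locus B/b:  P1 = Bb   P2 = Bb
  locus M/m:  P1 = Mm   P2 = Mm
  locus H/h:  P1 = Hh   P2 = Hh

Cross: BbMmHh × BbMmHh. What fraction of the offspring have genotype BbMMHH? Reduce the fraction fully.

BbMmHh gametes: BMH×1, BMh×1, BmH×1, Bmh×1, bMH×1, bMh×1, bmH×1, bmh×1
BbMmHh gametes: BMH×1, BMh×1, BmH×1, Bmh×1, bMH×1, bMh×1, bmH×1, bmh×1
BbMmHh×BbMmHh grid (8·8=64): BBMMHH=1 BBMMHh=2 BBMMhh=1 BBMmHH=2 BBMmHh=4 BBMmhh=2 BBmmHH=1 BBmmHh=2 BBmmhh=1 BbMMHH=2 BbMMHh=4 BbMMhh=2 BbMmHH=4 BbMmHh=8 BbMmhh=4 BbmmHH=2 BbmmHh=4 Bbmmhh=2 bbMMHH=1 bbMMHh=2 bbMMhh=1 bbMmHH=2 bbMmHh=4 bbMmhh=2 bbmmHH=1 bbmmHh=2 bbmmhh=1
BbMMHH hits 2/64; gcd=2; 2÷2/64÷2 = 1/32

P(BbMMHH) = 1/32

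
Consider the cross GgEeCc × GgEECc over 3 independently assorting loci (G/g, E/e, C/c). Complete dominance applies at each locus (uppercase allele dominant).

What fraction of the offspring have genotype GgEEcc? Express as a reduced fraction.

GgEeCc gametes: GEC×1, GEc×1, GeC×1, Gec×1, gEC×1, gEc×1, geC×1, gec×1
GgEECc gametes: GEC×2, GEc×2, gEC×2, gEc×2
GgEeCc×GgEECc grid (8·8=64): GGEECC=2 GGEECc=4 GGEEcc=2 GGEeCC=2 GGEeCc=4 GGEecc=2 GgEECC=4 GgEECc=8 GgEEcc=4 GgEeCC=4 GgEeCc=8 GgEecc=4 ggEECC=2 ggEECc=4 ggEEcc=2 ggEeCC=2 ggEeCc=4 ggEecc=2
GgEEcc hits 4/64; gcd=4; 4÷4/64÷4 = 1/16

P(GgEEcc) = 1/16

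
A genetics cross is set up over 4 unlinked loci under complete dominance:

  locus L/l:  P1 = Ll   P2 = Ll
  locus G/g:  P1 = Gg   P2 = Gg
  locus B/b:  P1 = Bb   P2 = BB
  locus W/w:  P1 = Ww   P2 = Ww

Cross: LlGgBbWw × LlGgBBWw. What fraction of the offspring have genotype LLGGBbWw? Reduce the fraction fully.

P(LLGGBbWw) = 1/64

LlGgBbWw gametes: LGBW×1, LGBw×1, LGbW×1, LGbw×1, LgBW×1, LgBw×1, LgbW×1, Lgbw×1, lGBW×1, lGBw×1, lGbW×1, lGbw×1, lgBW×1, lgBw×1, lgbW×1, lgbw×1
LlGgBBWw gametes: LGBW×2, LGBw×2, LgBW×2, LgBw×2, lGBW×2, lGBw×2, lgBW×2, lgBw×2
LlGgBbWw×LlGgBBWw grid (16·16=256): LLGGBBWW=2 LLGGBBWw=4 LLGGBBww=2 LLGGBbWW=2 LLGGBbWw=4 LLGGBbww=2 LLGgBBWW=4 LLGgBBWw=8 LLGgBBww=4 LLGgBbWW=4 LLGgBbWw=8 LLGgBbww=4 LLggBBWW=2 LLggBBWw=4 LLggBBww=2 LLggBbWW=2 LLggBbWw=4 LLggBbww=2 LlGGBBWW=4 LlGGBBWw=8 LlGGBBww=4 LlGGBbWW=4 LlGGBbWw=8 LlGGBbww=4 LlGgBBWW=8 LlGgBBWw=16 LlGgBBww=8 LlGgBbWW=8 LlGgBbWw=16 LlGgBbww=8 LlggBBWW=4 LlggBBWw=8 LlggBBww=4 LlggBbWW=4 LlggBbWw=8 LlggBbww=4 llGGBBWW=2 llGGBBWw=4 llGGBBww=2 llGGBbWW=2 llGGBbWw=4 llGGBbww=2 llGgBBWW=4 llGgBBWw=8 llGgBBww=4 llGgBbWW=4 llGgBbWw=8 llGgBbww=4 llggBBWW=2 llggBBWw=4 llggBBww=2 llggBbWW=2 llggBbWw=4 llggBbww=2
LLGGBbWw hits 4/256; gcd=4; 4÷4/256÷4 = 1/64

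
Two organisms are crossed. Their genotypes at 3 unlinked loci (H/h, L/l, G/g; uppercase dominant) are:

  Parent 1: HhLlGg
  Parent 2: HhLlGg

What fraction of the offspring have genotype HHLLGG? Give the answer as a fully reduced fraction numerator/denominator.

P(HHLLGG) = 1/64

HhLlGg gametes: HLG×1, HLg×1, HlG×1, Hlg×1, hLG×1, hLg×1, hlG×1, hlg×1
HhLlGg gametes: HLG×1, HLg×1, HlG×1, Hlg×1, hLG×1, hLg×1, hlG×1, hlg×1
HhLlGg×HhLlGg grid (8·8=64): HHLLGG=1 HHLLGg=2 HHLLgg=1 HHLlGG=2 HHLlGg=4 HHLlgg=2 HHllGG=1 HHllGg=2 HHllgg=1 HhLLGG=2 HhLLGg=4 HhLLgg=2 HhLlGG=4 HhLlGg=8 HhLlgg=4 HhllGG=2 HhllGg=4 Hhllgg=2 hhLLGG=1 hhLLGg=2 hhLLgg=1 hhLlGG=2 hhLlGg=4 hhLlgg=2 hhllGG=1 hhllGg=2 hhllgg=1
HHLLGG hits 1/64; gcd=1; 1÷1/64÷1 = 1/64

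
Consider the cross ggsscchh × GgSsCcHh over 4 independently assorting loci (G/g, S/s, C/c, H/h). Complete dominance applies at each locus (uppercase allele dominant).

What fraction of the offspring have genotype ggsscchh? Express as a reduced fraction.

P(ggsscchh) = 1/16

ggsscchh gametes: gsch×16
GgSsCcHh gametes: GSCH×1, GSCh×1, GScH×1, GSch×1, GsCH×1, GsCh×1, GscH×1, Gsch×1, gSCH×1, gSCh×1, gScH×1, gSch×1, gsCH×1, gsCh×1, gscH×1, gsch×1
ggsscchh×GgSsCcHh grid (16·16=256): GgSsCcHh=16 GgSsCchh=16 GgSsccHh=16 GgSscchh=16 GgssCcHh=16 GgssCchh=16 GgssccHh=16 Ggsscchh=16 ggSsCcHh=16 ggSsCchh=16 ggSsccHh=16 ggSscchh=16 ggssCcHh=16 ggssCchh=16 ggssccHh=16 ggsscchh=16
ggsscchh hits 16/256; gcd=16; 16÷16/256÷16 = 1/16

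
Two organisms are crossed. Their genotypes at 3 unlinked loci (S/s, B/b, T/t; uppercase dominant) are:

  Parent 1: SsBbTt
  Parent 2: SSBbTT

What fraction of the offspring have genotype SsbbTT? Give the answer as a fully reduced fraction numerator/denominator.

SsBbTt gametes: SBT×1, SBt×1, SbT×1, Sbt×1, sBT×1, sBt×1, sbT×1, sbt×1
SSBbTT gametes: SBT×4, SbT×4
SsBbTt×SSBbTT grid (8·8=64): SSBBTT=4 SSBBTt=4 SSBbTT=8 SSBbTt=8 SSbbTT=4 SSbbTt=4 SsBBTT=4 SsBBTt=4 SsBbTT=8 SsBbTt=8 SsbbTT=4 SsbbTt=4
SsbbTT hits 4/64; gcd=4; 4÷4/64÷4 = 1/16

P(SsbbTT) = 1/16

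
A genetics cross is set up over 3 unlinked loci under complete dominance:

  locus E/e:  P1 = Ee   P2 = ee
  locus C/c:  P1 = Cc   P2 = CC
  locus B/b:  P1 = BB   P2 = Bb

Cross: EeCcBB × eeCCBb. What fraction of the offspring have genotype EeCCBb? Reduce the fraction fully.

EeCcBB gametes: ECB×2, EcB×2, eCB×2, ecB×2
eeCCBb gametes: eCB×4, eCb×4
EeCcBB×eeCCBb grid (8·8=64): EeCCBB=8 EeCCBb=8 EeCcBB=8 EeCcBb=8 eeCCBB=8 eeCCBb=8 eeCcBB=8 eeCcBb=8
EeCCBb hits 8/64; gcd=8; 8÷8/64÷8 = 1/8

P(EeCCBb) = 1/8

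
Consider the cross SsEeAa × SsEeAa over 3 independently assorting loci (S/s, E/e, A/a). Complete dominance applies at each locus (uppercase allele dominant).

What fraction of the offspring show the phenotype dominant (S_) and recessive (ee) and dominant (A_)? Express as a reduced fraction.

P(S_ ee A_) = 9/64

SsEeAa gametes: SEA×1, SEa×1, SeA×1, Sea×1, sEA×1, sEa×1, seA×1, sea×1
SsEeAa gametes: SEA×1, SEa×1, SeA×1, Sea×1, sEA×1, sEa×1, seA×1, sea×1
SsEeAa×SsEeAa grid (8·8=64): SSEEAA=1 SSEEAa=2 SSEEaa=1 SSEeAA=2 SSEeAa=4 SSEeaa=2 SSeeAA=1 SSeeAa=2 SSeeaa=1 SsEEAA=2 SsEEAa=4 SsEEaa=2 SsEeAA=4 SsEeAa=8 SsEeaa=4 SseeAA=2 SseeAa=4 Sseeaa=2 ssEEAA=1 ssEEAa=2 ssEEaa=1 ssEeAA=2 ssEeAa=4 ssEeaa=2 sseeAA=1 sseeAa=2 sseeaa=1
S_ ee A_ hits 9/64; gcd=1; 9÷1/64÷1 = 9/64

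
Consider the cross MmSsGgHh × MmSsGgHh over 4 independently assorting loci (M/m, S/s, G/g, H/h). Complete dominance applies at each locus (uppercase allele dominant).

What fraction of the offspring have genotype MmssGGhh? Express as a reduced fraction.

MmSsGgHh gametes: MSGH×1, MSGh×1, MSgH×1, MSgh×1, MsGH×1, MsGh×1, MsgH×1, Msgh×1, mSGH×1, mSGh×1, mSgH×1, mSgh×1, msGH×1, msGh×1, msgH×1, msgh×1
MmSsGgHh gametes: MSGH×1, MSGh×1, MSgH×1, MSgh×1, MsGH×1, MsGh×1, MsgH×1, Msgh×1, mSGH×1, mSGh×1, mSgH×1, mSgh×1, msGH×1, msGh×1, msgH×1, msgh×1
MmSsGgHh×MmSsGgHh grid (16·16=256): MMSSGGHH=1 MMSSGGHh=2 MMSSGGhh=1 MMSSGgHH=2 MMSSGgHh=4 MMSSGghh=2 MMSSggHH=1 MMSSggHh=2 MMSSgghh=1 MMSsGGHH=2 MMSsGGHh=4 MMSsGGhh=2 MMSsGgHH=4 MMSsGgHh=8 MMSsGghh=4 MMSsggHH=2 MMSsggHh=4 MMSsgghh=2 MMssGGHH=1 MMssGGHh=2 MMssGGhh=1 MMssGgHH=2 MMssGgHh=4 MMssGghh=2 MMssggHH=1 MMssggHh=2 MMssgghh=1 MmSSGGHH=2 MmSSGGHh=4 MmSSGGhh=2 MmSSGgHH=4 MmSSGgHh=8 MmSSGghh=4 MmSSggHH=2 MmSSggHh=4 MmSSgghh=2 MmSsGGHH=4 MmSsGGHh=8 MmSsGGhh=4 MmSsGgHH=8 MmSsGgHh=16 MmSsGghh=8 MmSsggHH=4 MmSsggHh=8 MmSsgghh=4 MmssGGHH=2 MmssGGHh=4 MmssGGhh=2 MmssGgHH=4 MmssGgHh=8 MmssGghh=4 MmssggHH=2 MmssggHh=4 Mmssgghh=2 mmSSGGHH=1 mmSSGGHh=2 mmSSGGhh=1 mmSSGgHH=2 mmSSGgHh=4 mmSSGghh=2 mmSSggHH=1 mmSSggHh=2 mmSSgghh=1 mmSsGGHH=2 mmSsGGHh=4 mmSsGGhh=2 mmSsGgHH=4 mmSsGgHh=8 mmSsGghh=4 mmSsggHH=2 mmSsggHh=4 mmSsgghh=2 mmssGGHH=1 mmssGGHh=2 mmssGGhh=1 mmssGgHH=2 mmssGgHh=4 mmssGghh=2 mmssggHH=1 mmssggHh=2 mmssgghh=1
MmssGGhh hits 2/256; gcd=2; 2÷2/256÷2 = 1/128

P(MmssGGhh) = 1/128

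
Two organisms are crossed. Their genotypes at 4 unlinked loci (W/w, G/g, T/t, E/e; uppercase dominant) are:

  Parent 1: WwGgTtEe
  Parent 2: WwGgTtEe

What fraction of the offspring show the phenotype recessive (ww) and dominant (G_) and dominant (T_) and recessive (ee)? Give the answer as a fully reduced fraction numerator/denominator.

P(ww G_ T_ ee) = 9/256

WwGgTtEe gametes: WGTE×1, WGTe×1, WGtE×1, WGte×1, WgTE×1, WgTe×1, WgtE×1, Wgte×1, wGTE×1, wGTe×1, wGtE×1, wGte×1, wgTE×1, wgTe×1, wgtE×1, wgte×1
WwGgTtEe gametes: WGTE×1, WGTe×1, WGtE×1, WGte×1, WgTE×1, WgTe×1, WgtE×1, Wgte×1, wGTE×1, wGTe×1, wGtE×1, wGte×1, wgTE×1, wgTe×1, wgtE×1, wgte×1
WwGgTtEe×WwGgTtEe grid (16·16=256): WWGGTTEE=1 WWGGTTEe=2 WWGGTTee=1 WWGGTtEE=2 WWGGTtEe=4 WWGGTtee=2 WWGGttEE=1 WWGGttEe=2 WWGGttee=1 WWGgTTEE=2 WWGgTTEe=4 WWGgTTee=2 WWGgTtEE=4 WWGgTtEe=8 WWGgTtee=4 WWGgttEE=2 WWGgttEe=4 WWGgttee=2 WWggTTEE=1 WWggTTEe=2 WWggTTee=1 WWggTtEE=2 WWggTtEe=4 WWggTtee=2 WWggttEE=1 WWggttEe=2 WWggttee=1 WwGGTTEE=2 WwGGTTEe=4 WwGGTTee=2 WwGGTtEE=4 WwGGTtEe=8 WwGGTtee=4 WwGGttEE=2 WwGGttEe=4 WwGGttee=2 WwGgTTEE=4 WwGgTTEe=8 WwGgTTee=4 WwGgTtEE=8 WwGgTtEe=16 WwGgTtee=8 WwGgttEE=4 WwGgttEe=8 WwGgttee=4 WwggTTEE=2 WwggTTEe=4 WwggTTee=2 WwggTtEE=4 WwggTtEe=8 WwggTtee=4 WwggttEE=2 WwggttEe=4 Wwggttee=2 wwGGTTEE=1 wwGGTTEe=2 wwGGTTee=1 wwGGTtEE=2 wwGGTtEe=4 wwGGTtee=2 wwGGttEE=1 wwGGttEe=2 wwGGttee=1 wwGgTTEE=2 wwGgTTEe=4 wwGgTTee=2 wwGgTtEE=4 wwGgTtEe=8 wwGgTtee=4 wwGgttEE=2 wwGgttEe=4 wwGgttee=2 wwggTTEE=1 wwggTTEe=2 wwggTTee=1 wwggTtEE=2 wwggTtEe=4 wwggTtee=2 wwggttEE=1 wwggttEe=2 wwggttee=1
ww G_ T_ ee hits 9/256; gcd=1; 9÷1/256÷1 = 9/256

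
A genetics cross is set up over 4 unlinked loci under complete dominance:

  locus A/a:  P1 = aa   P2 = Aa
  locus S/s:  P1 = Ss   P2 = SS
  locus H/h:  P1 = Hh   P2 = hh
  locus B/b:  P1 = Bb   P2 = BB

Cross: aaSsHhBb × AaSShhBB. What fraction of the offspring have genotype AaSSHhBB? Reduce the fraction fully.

P(AaSSHhBB) = 1/16

aaSsHhBb gametes: aSHB×2, aSHb×2, aShB×2, aShb×2, asHB×2, asHb×2, ashB×2, ashb×2
AaSShhBB gametes: AShB×8, aShB×8
aaSsHhBb×AaSShhBB grid (16·16=256): AaSSHhBB=16 AaSSHhBb=16 AaSShhBB=16 AaSShhBb=16 AaSsHhBB=16 AaSsHhBb=16 AaSshhBB=16 AaSshhBb=16 aaSSHhBB=16 aaSSHhBb=16 aaSShhBB=16 aaSShhBb=16 aaSsHhBB=16 aaSsHhBb=16 aaSshhBB=16 aaSshhBb=16
AaSSHhBB hits 16/256; gcd=16; 16÷16/256÷16 = 1/16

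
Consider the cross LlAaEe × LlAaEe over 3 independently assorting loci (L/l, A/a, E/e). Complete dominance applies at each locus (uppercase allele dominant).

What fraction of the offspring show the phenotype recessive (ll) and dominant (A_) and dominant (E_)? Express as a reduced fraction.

LlAaEe gametes: LAE×1, LAe×1, LaE×1, Lae×1, lAE×1, lAe×1, laE×1, lae×1
LlAaEe gametes: LAE×1, LAe×1, LaE×1, Lae×1, lAE×1, lAe×1, laE×1, lae×1
LlAaEe×LlAaEe grid (8·8=64): LLAAEE=1 LLAAEe=2 LLAAee=1 LLAaEE=2 LLAaEe=4 LLAaee=2 LLaaEE=1 LLaaEe=2 LLaaee=1 LlAAEE=2 LlAAEe=4 LlAAee=2 LlAaEE=4 LlAaEe=8 LlAaee=4 LlaaEE=2 LlaaEe=4 Llaaee=2 llAAEE=1 llAAEe=2 llAAee=1 llAaEE=2 llAaEe=4 llAaee=2 llaaEE=1 llaaEe=2 llaaee=1
ll A_ E_ hits 9/64; gcd=1; 9÷1/64÷1 = 9/64

P(ll A_ E_) = 9/64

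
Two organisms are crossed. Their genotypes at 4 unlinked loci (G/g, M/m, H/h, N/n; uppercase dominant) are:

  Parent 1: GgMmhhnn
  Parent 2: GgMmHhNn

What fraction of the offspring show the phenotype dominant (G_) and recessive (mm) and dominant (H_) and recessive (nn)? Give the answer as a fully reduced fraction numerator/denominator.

P(G_ mm H_ nn) = 3/64

GgMmhhnn gametes: GMhn×4, Gmhn×4, gMhn×4, gmhn×4
GgMmHhNn gametes: GMHN×1, GMHn×1, GMhN×1, GMhn×1, GmHN×1, GmHn×1, GmhN×1, Gmhn×1, gMHN×1, gMHn×1, gMhN×1, gMhn×1, gmHN×1, gmHn×1, gmhN×1, gmhn×1
GgMmhhnn×GgMmHhNn grid (16·16=256): GGMMHhNn=4 GGMMHhnn=4 GGMMhhNn=4 GGMMhhnn=4 GGMmHhNn=8 GGMmHhnn=8 GGMmhhNn=8 GGMmhhnn=8 GGmmHhNn=4 GGmmHhnn=4 GGmmhhNn=4 GGmmhhnn=4 GgMMHhNn=8 GgMMHhnn=8 GgMMhhNn=8 GgMMhhnn=8 GgMmHhNn=16 GgMmHhnn=16 GgMmhhNn=16 GgMmhhnn=16 GgmmHhNn=8 GgmmHhnn=8 GgmmhhNn=8 Ggmmhhnn=8 ggMMHhNn=4 ggMMHhnn=4 ggMMhhNn=4 ggMMhhnn=4 ggMmHhNn=8 ggMmHhnn=8 ggMmhhNn=8 ggMmhhnn=8 ggmmHhNn=4 ggmmHhnn=4 ggmmhhNn=4 ggmmhhnn=4
G_ mm H_ nn hits 12/256; gcd=4; 12÷4/256÷4 = 3/64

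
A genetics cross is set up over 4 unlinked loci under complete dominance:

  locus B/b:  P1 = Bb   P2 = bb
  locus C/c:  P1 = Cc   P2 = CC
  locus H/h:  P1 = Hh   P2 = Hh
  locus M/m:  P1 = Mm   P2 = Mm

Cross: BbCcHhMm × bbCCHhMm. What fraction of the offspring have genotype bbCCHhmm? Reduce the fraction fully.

P(bbCCHhmm) = 1/32

BbCcHhMm gametes: BCHM×1, BCHm×1, BChM×1, BChm×1, BcHM×1, BcHm×1, BchM×1, Bchm×1, bCHM×1, bCHm×1, bChM×1, bChm×1, bcHM×1, bcHm×1, bchM×1, bchm×1
bbCCHhMm gametes: bCHM×4, bCHm×4, bChM×4, bChm×4
BbCcHhMm×bbCCHhMm grid (16·16=256): BbCCHHMM=4 BbCCHHMm=8 BbCCHHmm=4 BbCCHhMM=8 BbCCHhMm=16 BbCCHhmm=8 BbCChhMM=4 BbCChhMm=8 BbCChhmm=4 BbCcHHMM=4 BbCcHHMm=8 BbCcHHmm=4 BbCcHhMM=8 BbCcHhMm=16 BbCcHhmm=8 BbCchhMM=4 BbCchhMm=8 BbCchhmm=4 bbCCHHMM=4 bbCCHHMm=8 bbCCHHmm=4 bbCCHhMM=8 bbCCHhMm=16 bbCCHhmm=8 bbCChhMM=4 bbCChhMm=8 bbCChhmm=4 bbCcHHMM=4 bbCcHHMm=8 bbCcHHmm=4 bbCcHhMM=8 bbCcHhMm=16 bbCcHhmm=8 bbCchhMM=4 bbCchhMm=8 bbCchhmm=4
bbCCHhmm hits 8/256; gcd=8; 8÷8/256÷8 = 1/32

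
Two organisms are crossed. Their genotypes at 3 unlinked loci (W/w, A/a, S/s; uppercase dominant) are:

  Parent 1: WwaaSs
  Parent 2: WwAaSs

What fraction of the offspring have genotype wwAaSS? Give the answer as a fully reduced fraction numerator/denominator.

WwaaSs gametes: WaS×2, Was×2, waS×2, was×2
WwAaSs gametes: WAS×1, WAs×1, WaS×1, Was×1, wAS×1, wAs×1, waS×1, was×1
WwaaSs×WwAaSs grid (8·8=64): WWAaSS=2 WWAaSs=4 WWAass=2 WWaaSS=2 WWaaSs=4 WWaass=2 WwAaSS=4 WwAaSs=8 WwAass=4 WwaaSS=4 WwaaSs=8 Wwaass=4 wwAaSS=2 wwAaSs=4 wwAass=2 wwaaSS=2 wwaaSs=4 wwaass=2
wwAaSS hits 2/64; gcd=2; 2÷2/64÷2 = 1/32

P(wwAaSS) = 1/32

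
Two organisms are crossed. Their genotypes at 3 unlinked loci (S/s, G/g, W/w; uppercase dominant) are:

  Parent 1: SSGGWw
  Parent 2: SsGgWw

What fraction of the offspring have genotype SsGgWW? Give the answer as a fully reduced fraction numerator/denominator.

SSGGWw gametes: SGW×4, SGw×4
SsGgWw gametes: SGW×1, SGw×1, SgW×1, Sgw×1, sGW×1, sGw×1, sgW×1, sgw×1
SSGGWw×SsGgWw grid (8·8=64): SSGGWW=4 SSGGWw=8 SSGGww=4 SSGgWW=4 SSGgWw=8 SSGgww=4 SsGGWW=4 SsGGWw=8 SsGGww=4 SsGgWW=4 SsGgWw=8 SsGgww=4
SsGgWW hits 4/64; gcd=4; 4÷4/64÷4 = 1/16

P(SsGgWW) = 1/16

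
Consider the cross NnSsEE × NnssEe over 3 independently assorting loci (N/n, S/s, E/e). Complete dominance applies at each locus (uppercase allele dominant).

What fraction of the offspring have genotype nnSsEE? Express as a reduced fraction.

NnSsEE gametes: NSE×2, NsE×2, nSE×2, nsE×2
NnssEe gametes: NsE×2, Nse×2, nsE×2, nse×2
NnSsEE×NnssEe grid (8·8=64): NNSsEE=4 NNSsEe=4 NNssEE=4 NNssEe=4 NnSsEE=8 NnSsEe=8 NnssEE=8 NnssEe=8 nnSsEE=4 nnSsEe=4 nnssEE=4 nnssEe=4
nnSsEE hits 4/64; gcd=4; 4÷4/64÷4 = 1/16

P(nnSsEE) = 1/16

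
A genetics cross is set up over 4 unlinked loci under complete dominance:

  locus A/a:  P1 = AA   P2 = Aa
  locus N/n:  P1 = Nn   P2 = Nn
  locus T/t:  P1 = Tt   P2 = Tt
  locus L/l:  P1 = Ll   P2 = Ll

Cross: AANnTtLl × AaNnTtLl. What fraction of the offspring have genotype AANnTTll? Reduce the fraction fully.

P(AANnTTll) = 1/64

AANnTtLl gametes: ANTL×2, ANTl×2, ANtL×2, ANtl×2, AnTL×2, AnTl×2, AntL×2, Antl×2
AaNnTtLl gametes: ANTL×1, ANTl×1, ANtL×1, ANtl×1, AnTL×1, AnTl×1, AntL×1, Antl×1, aNTL×1, aNTl×1, aNtL×1, aNtl×1, anTL×1, anTl×1, antL×1, antl×1
AANnTtLl×AaNnTtLl grid (16·16=256): AANNTTLL=2 AANNTTLl=4 AANNTTll=2 AANNTtLL=4 AANNTtLl=8 AANNTtll=4 AANNttLL=2 AANNttLl=4 AANNttll=2 AANnTTLL=4 AANnTTLl=8 AANnTTll=4 AANnTtLL=8 AANnTtLl=16 AANnTtll=8 AANnttLL=4 AANnttLl=8 AANnttll=4 AAnnTTLL=2 AAnnTTLl=4 AAnnTTll=2 AAnnTtLL=4 AAnnTtLl=8 AAnnTtll=4 AAnnttLL=2 AAnnttLl=4 AAnnttll=2 AaNNTTLL=2 AaNNTTLl=4 AaNNTTll=2 AaNNTtLL=4 AaNNTtLl=8 AaNNTtll=4 AaNNttLL=2 AaNNttLl=4 AaNNttll=2 AaNnTTLL=4 AaNnTTLl=8 AaNnTTll=4 AaNnTtLL=8 AaNnTtLl=16 AaNnTtll=8 AaNnttLL=4 AaNnttLl=8 AaNnttll=4 AannTTLL=2 AannTTLl=4 AannTTll=2 AannTtLL=4 AannTtLl=8 AannTtll=4 AannttLL=2 AannttLl=4 Aannttll=2
AANnTTll hits 4/256; gcd=4; 4÷4/256÷4 = 1/64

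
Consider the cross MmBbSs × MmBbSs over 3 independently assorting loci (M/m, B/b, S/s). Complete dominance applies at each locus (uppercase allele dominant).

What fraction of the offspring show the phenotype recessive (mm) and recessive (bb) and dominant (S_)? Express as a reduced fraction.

P(mm bb S_) = 3/64

MmBbSs gametes: MBS×1, MBs×1, MbS×1, Mbs×1, mBS×1, mBs×1, mbS×1, mbs×1
MmBbSs gametes: MBS×1, MBs×1, MbS×1, Mbs×1, mBS×1, mBs×1, mbS×1, mbs×1
MmBbSs×MmBbSs grid (8·8=64): MMBBSS=1 MMBBSs=2 MMBBss=1 MMBbSS=2 MMBbSs=4 MMBbss=2 MMbbSS=1 MMbbSs=2 MMbbss=1 MmBBSS=2 MmBBSs=4 MmBBss=2 MmBbSS=4 MmBbSs=8 MmBbss=4 MmbbSS=2 MmbbSs=4 Mmbbss=2 mmBBSS=1 mmBBSs=2 mmBBss=1 mmBbSS=2 mmBbSs=4 mmBbss=2 mmbbSS=1 mmbbSs=2 mmbbss=1
mm bb S_ hits 3/64; gcd=1; 3÷1/64÷1 = 3/64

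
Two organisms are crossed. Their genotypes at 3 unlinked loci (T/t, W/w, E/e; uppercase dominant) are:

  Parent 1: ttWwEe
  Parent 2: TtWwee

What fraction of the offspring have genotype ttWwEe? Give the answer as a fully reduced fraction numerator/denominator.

P(ttWwEe) = 1/8

ttWwEe gametes: tWE×2, tWe×2, twE×2, twe×2
TtWwee gametes: TWe×2, Twe×2, tWe×2, twe×2
ttWwEe×TtWwee grid (8·8=64): TtWWEe=4 TtWWee=4 TtWwEe=8 TtWwee=8 TtwwEe=4 Ttwwee=4 ttWWEe=4 ttWWee=4 ttWwEe=8 ttWwee=8 ttwwEe=4 ttwwee=4
ttWwEe hits 8/64; gcd=8; 8÷8/64÷8 = 1/8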